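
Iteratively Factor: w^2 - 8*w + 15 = (w - 3)*(w - 5)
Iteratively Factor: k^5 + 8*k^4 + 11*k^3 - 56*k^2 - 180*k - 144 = (k + 3)*(k^4 + 5*k^3 - 4*k^2 - 44*k - 48) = (k + 2)*(k + 3)*(k^3 + 3*k^2 - 10*k - 24) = (k - 3)*(k + 2)*(k + 3)*(k^2 + 6*k + 8) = (k - 3)*(k + 2)*(k + 3)*(k + 4)*(k + 2)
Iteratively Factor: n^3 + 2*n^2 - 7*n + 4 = (n - 1)*(n^2 + 3*n - 4) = (n - 1)^2*(n + 4)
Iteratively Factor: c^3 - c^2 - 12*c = (c)*(c^2 - c - 12) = c*(c + 3)*(c - 4)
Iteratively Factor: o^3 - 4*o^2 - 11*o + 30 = (o - 2)*(o^2 - 2*o - 15) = (o - 5)*(o - 2)*(o + 3)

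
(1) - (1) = 0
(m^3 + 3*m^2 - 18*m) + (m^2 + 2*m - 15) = m^3 + 4*m^2 - 16*m - 15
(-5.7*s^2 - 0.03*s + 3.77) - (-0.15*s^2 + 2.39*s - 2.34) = -5.55*s^2 - 2.42*s + 6.11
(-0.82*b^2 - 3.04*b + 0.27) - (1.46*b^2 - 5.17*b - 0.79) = -2.28*b^2 + 2.13*b + 1.06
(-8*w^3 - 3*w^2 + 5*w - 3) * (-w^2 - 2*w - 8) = 8*w^5 + 19*w^4 + 65*w^3 + 17*w^2 - 34*w + 24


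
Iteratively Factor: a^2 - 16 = (a - 4)*(a + 4)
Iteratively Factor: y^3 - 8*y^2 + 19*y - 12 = (y - 3)*(y^2 - 5*y + 4) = (y - 3)*(y - 1)*(y - 4)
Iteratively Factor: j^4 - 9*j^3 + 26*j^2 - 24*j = (j)*(j^3 - 9*j^2 + 26*j - 24) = j*(j - 2)*(j^2 - 7*j + 12) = j*(j - 4)*(j - 2)*(j - 3)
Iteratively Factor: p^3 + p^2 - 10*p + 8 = (p - 2)*(p^2 + 3*p - 4) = (p - 2)*(p + 4)*(p - 1)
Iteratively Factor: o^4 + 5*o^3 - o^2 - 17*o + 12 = (o - 1)*(o^3 + 6*o^2 + 5*o - 12) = (o - 1)*(o + 3)*(o^2 + 3*o - 4) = (o - 1)^2*(o + 3)*(o + 4)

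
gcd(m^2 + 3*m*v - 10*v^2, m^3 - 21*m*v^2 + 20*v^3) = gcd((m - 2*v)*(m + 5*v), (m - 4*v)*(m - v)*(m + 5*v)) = m + 5*v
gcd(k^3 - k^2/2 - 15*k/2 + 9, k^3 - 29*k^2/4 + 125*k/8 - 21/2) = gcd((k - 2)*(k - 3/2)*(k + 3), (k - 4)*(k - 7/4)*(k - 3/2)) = k - 3/2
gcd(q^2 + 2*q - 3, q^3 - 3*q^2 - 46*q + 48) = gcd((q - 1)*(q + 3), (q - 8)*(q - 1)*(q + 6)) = q - 1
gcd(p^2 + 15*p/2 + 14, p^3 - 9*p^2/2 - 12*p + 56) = p + 7/2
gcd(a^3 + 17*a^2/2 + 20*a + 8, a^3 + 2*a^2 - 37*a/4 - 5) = a^2 + 9*a/2 + 2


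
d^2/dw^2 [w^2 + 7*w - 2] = 2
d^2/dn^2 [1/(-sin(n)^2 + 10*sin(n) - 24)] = 2*(2*sin(n)^4 - 15*sin(n)^3 - sin(n)^2 + 150*sin(n) - 76)/(sin(n)^2 - 10*sin(n) + 24)^3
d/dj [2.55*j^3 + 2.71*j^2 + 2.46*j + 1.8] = 7.65*j^2 + 5.42*j + 2.46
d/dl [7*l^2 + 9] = 14*l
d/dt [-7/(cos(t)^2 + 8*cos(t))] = -14*(cos(t) + 4)*sin(t)/((cos(t) + 8)^2*cos(t)^2)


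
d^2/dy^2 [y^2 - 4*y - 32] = 2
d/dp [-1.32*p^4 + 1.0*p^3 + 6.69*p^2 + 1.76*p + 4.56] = -5.28*p^3 + 3.0*p^2 + 13.38*p + 1.76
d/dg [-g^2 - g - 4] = -2*g - 1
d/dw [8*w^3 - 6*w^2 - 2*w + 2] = 24*w^2 - 12*w - 2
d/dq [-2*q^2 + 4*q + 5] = 4 - 4*q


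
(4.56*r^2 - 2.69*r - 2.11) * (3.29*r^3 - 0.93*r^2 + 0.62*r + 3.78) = 15.0024*r^5 - 13.0909*r^4 - 1.613*r^3 + 17.5313*r^2 - 11.4764*r - 7.9758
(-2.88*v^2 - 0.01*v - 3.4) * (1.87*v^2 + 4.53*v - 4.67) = -5.3856*v^4 - 13.0651*v^3 + 7.0463*v^2 - 15.3553*v + 15.878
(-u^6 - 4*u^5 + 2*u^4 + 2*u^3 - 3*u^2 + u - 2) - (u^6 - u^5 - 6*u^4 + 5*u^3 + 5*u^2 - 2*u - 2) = -2*u^6 - 3*u^5 + 8*u^4 - 3*u^3 - 8*u^2 + 3*u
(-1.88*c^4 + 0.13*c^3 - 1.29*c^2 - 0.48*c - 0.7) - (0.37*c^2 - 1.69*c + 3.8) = -1.88*c^4 + 0.13*c^3 - 1.66*c^2 + 1.21*c - 4.5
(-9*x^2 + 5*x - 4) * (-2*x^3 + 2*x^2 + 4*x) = 18*x^5 - 28*x^4 - 18*x^3 + 12*x^2 - 16*x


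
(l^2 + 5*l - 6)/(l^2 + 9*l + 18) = (l - 1)/(l + 3)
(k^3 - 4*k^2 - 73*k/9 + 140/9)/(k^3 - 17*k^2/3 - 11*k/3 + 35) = (k - 4/3)/(k - 3)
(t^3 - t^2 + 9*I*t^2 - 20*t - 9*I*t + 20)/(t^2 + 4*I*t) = t - 1 + 5*I - 5*I/t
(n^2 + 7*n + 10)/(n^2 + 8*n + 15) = (n + 2)/(n + 3)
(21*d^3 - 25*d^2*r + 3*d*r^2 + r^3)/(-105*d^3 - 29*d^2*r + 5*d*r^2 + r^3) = (3*d^2 - 4*d*r + r^2)/(-15*d^2 - 2*d*r + r^2)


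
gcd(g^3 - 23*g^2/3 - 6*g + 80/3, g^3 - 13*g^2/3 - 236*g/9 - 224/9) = g - 8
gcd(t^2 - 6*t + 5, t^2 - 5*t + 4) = t - 1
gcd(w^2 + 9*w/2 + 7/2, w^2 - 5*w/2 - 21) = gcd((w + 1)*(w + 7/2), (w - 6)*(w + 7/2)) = w + 7/2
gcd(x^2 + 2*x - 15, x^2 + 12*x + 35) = x + 5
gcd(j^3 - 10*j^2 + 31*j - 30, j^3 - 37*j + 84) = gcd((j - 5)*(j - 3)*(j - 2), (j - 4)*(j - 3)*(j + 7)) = j - 3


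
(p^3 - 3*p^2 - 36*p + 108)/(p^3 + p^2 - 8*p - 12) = (p^2 - 36)/(p^2 + 4*p + 4)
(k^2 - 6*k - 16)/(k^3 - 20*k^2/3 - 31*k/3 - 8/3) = 3*(k + 2)/(3*k^2 + 4*k + 1)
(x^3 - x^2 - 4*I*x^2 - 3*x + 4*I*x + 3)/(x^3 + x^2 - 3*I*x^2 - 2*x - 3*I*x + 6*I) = (x - I)/(x + 2)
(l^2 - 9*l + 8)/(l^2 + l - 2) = (l - 8)/(l + 2)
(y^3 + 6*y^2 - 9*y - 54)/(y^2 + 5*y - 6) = (y^2 - 9)/(y - 1)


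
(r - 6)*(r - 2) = r^2 - 8*r + 12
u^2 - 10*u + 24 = (u - 6)*(u - 4)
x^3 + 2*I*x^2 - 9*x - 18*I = (x - 3)*(x + 3)*(x + 2*I)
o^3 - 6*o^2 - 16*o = o*(o - 8)*(o + 2)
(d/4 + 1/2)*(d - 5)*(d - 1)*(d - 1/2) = d^4/4 - 9*d^3/8 - 5*d^2/4 + 27*d/8 - 5/4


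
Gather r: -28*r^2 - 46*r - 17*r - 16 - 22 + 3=-28*r^2 - 63*r - 35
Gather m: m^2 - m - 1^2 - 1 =m^2 - m - 2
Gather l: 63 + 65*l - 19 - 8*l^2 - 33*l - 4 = -8*l^2 + 32*l + 40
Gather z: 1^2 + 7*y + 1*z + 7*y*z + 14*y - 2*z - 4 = 21*y + z*(7*y - 1) - 3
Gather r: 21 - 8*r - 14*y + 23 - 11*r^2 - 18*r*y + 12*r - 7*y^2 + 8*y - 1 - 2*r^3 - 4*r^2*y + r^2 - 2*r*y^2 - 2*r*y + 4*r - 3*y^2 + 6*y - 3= -2*r^3 + r^2*(-4*y - 10) + r*(-2*y^2 - 20*y + 8) - 10*y^2 + 40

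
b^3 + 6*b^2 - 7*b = b*(b - 1)*(b + 7)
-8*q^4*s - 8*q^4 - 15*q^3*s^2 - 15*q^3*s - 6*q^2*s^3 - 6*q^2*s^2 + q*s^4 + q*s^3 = (-8*q + s)*(q + s)^2*(q*s + q)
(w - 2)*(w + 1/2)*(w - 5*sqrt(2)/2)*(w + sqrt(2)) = w^4 - 3*sqrt(2)*w^3/2 - 3*w^3/2 - 6*w^2 + 9*sqrt(2)*w^2/4 + 3*sqrt(2)*w/2 + 15*w/2 + 5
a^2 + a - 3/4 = (a - 1/2)*(a + 3/2)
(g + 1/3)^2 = g^2 + 2*g/3 + 1/9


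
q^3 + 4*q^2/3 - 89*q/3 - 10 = (q - 5)*(q + 1/3)*(q + 6)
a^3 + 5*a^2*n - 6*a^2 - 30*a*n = a*(a - 6)*(a + 5*n)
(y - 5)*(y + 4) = y^2 - y - 20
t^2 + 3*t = t*(t + 3)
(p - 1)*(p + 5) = p^2 + 4*p - 5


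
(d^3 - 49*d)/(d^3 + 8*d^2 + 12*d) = (d^2 - 49)/(d^2 + 8*d + 12)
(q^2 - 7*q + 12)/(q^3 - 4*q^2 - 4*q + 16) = (q - 3)/(q^2 - 4)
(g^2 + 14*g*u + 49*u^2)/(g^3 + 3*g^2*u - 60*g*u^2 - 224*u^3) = (-g - 7*u)/(-g^2 + 4*g*u + 32*u^2)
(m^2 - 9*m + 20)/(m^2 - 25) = (m - 4)/(m + 5)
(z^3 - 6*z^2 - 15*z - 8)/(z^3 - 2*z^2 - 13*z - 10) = (z^2 - 7*z - 8)/(z^2 - 3*z - 10)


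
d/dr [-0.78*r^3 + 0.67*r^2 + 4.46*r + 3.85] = -2.34*r^2 + 1.34*r + 4.46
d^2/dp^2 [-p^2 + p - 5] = -2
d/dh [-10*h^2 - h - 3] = -20*h - 1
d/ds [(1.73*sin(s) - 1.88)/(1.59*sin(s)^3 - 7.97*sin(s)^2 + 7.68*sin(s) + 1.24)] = (-5.5014*sin(s)^3 + 22.7557*sin(s)^2 - 29.9672*sin(s) + 16.5836)*cos(s)/(2.5281*sin(s)^6 - 25.3446*sin(s)^5 + 87.9433*sin(s)^4 - 118.476*sin(s)^3 + 39.2168*sin(s)^2 + 19.0464*sin(s) + 1.5376)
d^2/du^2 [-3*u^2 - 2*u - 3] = -6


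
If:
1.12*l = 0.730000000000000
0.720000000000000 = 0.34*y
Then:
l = 0.65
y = 2.12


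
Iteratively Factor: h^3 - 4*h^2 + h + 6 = (h - 2)*(h^2 - 2*h - 3) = (h - 3)*(h - 2)*(h + 1)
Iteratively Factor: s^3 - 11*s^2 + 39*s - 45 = (s - 5)*(s^2 - 6*s + 9) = (s - 5)*(s - 3)*(s - 3)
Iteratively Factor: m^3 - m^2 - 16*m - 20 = (m + 2)*(m^2 - 3*m - 10) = (m - 5)*(m + 2)*(m + 2)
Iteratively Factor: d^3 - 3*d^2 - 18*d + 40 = (d - 5)*(d^2 + 2*d - 8) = (d - 5)*(d - 2)*(d + 4)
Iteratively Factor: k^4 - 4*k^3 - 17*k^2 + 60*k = (k - 3)*(k^3 - k^2 - 20*k) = k*(k - 3)*(k^2 - k - 20) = k*(k - 3)*(k + 4)*(k - 5)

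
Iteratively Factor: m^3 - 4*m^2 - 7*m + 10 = (m - 5)*(m^2 + m - 2) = (m - 5)*(m - 1)*(m + 2)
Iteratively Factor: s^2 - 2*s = (s - 2)*(s)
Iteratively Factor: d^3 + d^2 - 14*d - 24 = (d + 2)*(d^2 - d - 12) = (d + 2)*(d + 3)*(d - 4)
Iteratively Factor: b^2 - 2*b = (b - 2)*(b)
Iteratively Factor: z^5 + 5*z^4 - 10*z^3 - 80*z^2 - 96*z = (z + 2)*(z^4 + 3*z^3 - 16*z^2 - 48*z) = (z + 2)*(z + 4)*(z^3 - z^2 - 12*z) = (z + 2)*(z + 3)*(z + 4)*(z^2 - 4*z) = z*(z + 2)*(z + 3)*(z + 4)*(z - 4)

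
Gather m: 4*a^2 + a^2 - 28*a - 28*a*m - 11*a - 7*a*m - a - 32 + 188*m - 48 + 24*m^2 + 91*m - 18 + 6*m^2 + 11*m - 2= 5*a^2 - 40*a + 30*m^2 + m*(290 - 35*a) - 100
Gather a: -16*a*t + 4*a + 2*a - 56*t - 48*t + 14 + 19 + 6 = a*(6 - 16*t) - 104*t + 39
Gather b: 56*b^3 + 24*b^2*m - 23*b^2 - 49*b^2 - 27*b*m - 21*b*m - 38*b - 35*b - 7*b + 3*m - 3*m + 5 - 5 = 56*b^3 + b^2*(24*m - 72) + b*(-48*m - 80)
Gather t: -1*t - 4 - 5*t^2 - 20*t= -5*t^2 - 21*t - 4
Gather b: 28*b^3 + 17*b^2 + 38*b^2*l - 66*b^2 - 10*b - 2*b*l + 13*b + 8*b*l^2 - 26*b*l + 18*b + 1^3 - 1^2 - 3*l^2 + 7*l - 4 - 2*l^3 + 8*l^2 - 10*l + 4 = 28*b^3 + b^2*(38*l - 49) + b*(8*l^2 - 28*l + 21) - 2*l^3 + 5*l^2 - 3*l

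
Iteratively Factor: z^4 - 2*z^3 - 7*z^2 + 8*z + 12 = (z + 1)*(z^3 - 3*z^2 - 4*z + 12) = (z + 1)*(z + 2)*(z^2 - 5*z + 6) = (z - 2)*(z + 1)*(z + 2)*(z - 3)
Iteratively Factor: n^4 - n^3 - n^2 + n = (n)*(n^3 - n^2 - n + 1) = n*(n - 1)*(n^2 - 1) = n*(n - 1)*(n + 1)*(n - 1)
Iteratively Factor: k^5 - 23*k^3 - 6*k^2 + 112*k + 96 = (k - 3)*(k^4 + 3*k^3 - 14*k^2 - 48*k - 32) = (k - 4)*(k - 3)*(k^3 + 7*k^2 + 14*k + 8) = (k - 4)*(k - 3)*(k + 1)*(k^2 + 6*k + 8) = (k - 4)*(k - 3)*(k + 1)*(k + 2)*(k + 4)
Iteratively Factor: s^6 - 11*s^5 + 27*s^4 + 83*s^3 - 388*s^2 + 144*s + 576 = (s - 3)*(s^5 - 8*s^4 + 3*s^3 + 92*s^2 - 112*s - 192) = (s - 4)*(s - 3)*(s^4 - 4*s^3 - 13*s^2 + 40*s + 48) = (s - 4)*(s - 3)*(s + 1)*(s^3 - 5*s^2 - 8*s + 48) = (s - 4)^2*(s - 3)*(s + 1)*(s^2 - s - 12) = (s - 4)^2*(s - 3)*(s + 1)*(s + 3)*(s - 4)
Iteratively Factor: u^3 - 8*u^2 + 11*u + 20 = (u - 5)*(u^2 - 3*u - 4) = (u - 5)*(u + 1)*(u - 4)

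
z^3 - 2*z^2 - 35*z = z*(z - 7)*(z + 5)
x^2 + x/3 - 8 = (x - 8/3)*(x + 3)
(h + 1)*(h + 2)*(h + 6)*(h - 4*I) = h^4 + 9*h^3 - 4*I*h^3 + 20*h^2 - 36*I*h^2 + 12*h - 80*I*h - 48*I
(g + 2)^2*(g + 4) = g^3 + 8*g^2 + 20*g + 16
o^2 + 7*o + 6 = (o + 1)*(o + 6)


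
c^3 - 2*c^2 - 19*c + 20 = (c - 5)*(c - 1)*(c + 4)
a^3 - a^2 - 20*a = a*(a - 5)*(a + 4)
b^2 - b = b*(b - 1)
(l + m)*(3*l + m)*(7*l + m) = 21*l^3 + 31*l^2*m + 11*l*m^2 + m^3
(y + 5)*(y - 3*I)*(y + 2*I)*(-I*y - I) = -I*y^4 - y^3 - 6*I*y^3 - 6*y^2 - 11*I*y^2 - 5*y - 36*I*y - 30*I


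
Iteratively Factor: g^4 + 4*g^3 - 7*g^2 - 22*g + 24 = (g - 1)*(g^3 + 5*g^2 - 2*g - 24) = (g - 1)*(g + 4)*(g^2 + g - 6) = (g - 2)*(g - 1)*(g + 4)*(g + 3)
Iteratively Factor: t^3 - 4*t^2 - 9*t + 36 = (t + 3)*(t^2 - 7*t + 12) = (t - 4)*(t + 3)*(t - 3)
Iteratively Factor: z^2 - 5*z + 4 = (z - 4)*(z - 1)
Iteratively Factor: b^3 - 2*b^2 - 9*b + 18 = (b + 3)*(b^2 - 5*b + 6) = (b - 2)*(b + 3)*(b - 3)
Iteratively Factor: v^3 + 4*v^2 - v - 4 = (v - 1)*(v^2 + 5*v + 4) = (v - 1)*(v + 4)*(v + 1)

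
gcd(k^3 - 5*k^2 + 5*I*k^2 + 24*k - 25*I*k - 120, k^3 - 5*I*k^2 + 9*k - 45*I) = k - 3*I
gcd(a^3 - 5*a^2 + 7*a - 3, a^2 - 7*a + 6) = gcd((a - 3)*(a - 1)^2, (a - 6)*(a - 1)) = a - 1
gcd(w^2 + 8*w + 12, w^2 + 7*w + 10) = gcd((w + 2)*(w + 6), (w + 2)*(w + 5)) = w + 2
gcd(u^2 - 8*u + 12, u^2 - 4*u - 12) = u - 6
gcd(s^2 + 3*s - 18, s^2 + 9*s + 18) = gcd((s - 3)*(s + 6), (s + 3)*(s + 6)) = s + 6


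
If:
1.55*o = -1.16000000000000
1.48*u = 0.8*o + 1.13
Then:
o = -0.75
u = 0.36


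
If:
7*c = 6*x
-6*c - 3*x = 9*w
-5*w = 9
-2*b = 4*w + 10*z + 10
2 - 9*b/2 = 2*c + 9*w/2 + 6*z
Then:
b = 7951/3135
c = 162/95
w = -9/5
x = 189/95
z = -2468/3135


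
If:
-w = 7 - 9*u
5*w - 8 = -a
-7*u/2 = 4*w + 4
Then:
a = 1237/79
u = 48/79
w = -121/79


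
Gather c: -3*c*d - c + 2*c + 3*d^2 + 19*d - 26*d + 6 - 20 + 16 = c*(1 - 3*d) + 3*d^2 - 7*d + 2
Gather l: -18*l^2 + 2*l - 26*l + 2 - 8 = -18*l^2 - 24*l - 6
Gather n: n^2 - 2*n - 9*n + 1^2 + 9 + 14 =n^2 - 11*n + 24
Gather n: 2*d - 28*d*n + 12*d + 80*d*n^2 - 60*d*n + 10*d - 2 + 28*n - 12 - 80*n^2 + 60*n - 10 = 24*d + n^2*(80*d - 80) + n*(88 - 88*d) - 24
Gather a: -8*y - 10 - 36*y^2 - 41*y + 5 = -36*y^2 - 49*y - 5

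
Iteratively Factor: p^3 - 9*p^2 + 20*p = (p - 5)*(p^2 - 4*p) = (p - 5)*(p - 4)*(p)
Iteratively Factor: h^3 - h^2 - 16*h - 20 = (h + 2)*(h^2 - 3*h - 10) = (h - 5)*(h + 2)*(h + 2)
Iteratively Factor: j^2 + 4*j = (j)*(j + 4)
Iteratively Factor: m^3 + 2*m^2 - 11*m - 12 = (m + 4)*(m^2 - 2*m - 3) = (m + 1)*(m + 4)*(m - 3)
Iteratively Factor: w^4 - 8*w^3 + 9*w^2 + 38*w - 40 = (w - 4)*(w^3 - 4*w^2 - 7*w + 10) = (w - 5)*(w - 4)*(w^2 + w - 2) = (w - 5)*(w - 4)*(w - 1)*(w + 2)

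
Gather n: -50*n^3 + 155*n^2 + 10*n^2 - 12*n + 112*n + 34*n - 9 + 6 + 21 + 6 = -50*n^3 + 165*n^2 + 134*n + 24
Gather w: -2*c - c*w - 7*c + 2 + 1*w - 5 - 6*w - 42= -9*c + w*(-c - 5) - 45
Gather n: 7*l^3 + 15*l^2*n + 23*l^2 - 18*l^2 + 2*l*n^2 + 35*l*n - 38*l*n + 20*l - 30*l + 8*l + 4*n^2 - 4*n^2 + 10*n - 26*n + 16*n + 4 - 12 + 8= 7*l^3 + 5*l^2 + 2*l*n^2 - 2*l + n*(15*l^2 - 3*l)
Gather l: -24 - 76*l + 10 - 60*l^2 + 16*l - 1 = -60*l^2 - 60*l - 15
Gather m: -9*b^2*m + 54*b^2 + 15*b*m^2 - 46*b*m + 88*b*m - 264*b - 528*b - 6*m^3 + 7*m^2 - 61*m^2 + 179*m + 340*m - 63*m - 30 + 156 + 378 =54*b^2 - 792*b - 6*m^3 + m^2*(15*b - 54) + m*(-9*b^2 + 42*b + 456) + 504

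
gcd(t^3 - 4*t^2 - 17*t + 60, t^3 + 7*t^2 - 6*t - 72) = t^2 + t - 12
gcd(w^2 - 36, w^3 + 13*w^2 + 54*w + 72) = w + 6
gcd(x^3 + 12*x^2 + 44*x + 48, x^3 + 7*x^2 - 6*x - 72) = x^2 + 10*x + 24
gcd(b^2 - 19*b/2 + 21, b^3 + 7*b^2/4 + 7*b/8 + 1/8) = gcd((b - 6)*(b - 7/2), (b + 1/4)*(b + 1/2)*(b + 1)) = 1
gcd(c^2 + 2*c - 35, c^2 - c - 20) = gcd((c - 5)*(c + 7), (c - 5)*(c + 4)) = c - 5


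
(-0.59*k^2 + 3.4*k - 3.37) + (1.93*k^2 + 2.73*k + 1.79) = 1.34*k^2 + 6.13*k - 1.58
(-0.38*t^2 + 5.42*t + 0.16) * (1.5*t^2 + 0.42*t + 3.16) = -0.57*t^4 + 7.9704*t^3 + 1.3156*t^2 + 17.1944*t + 0.5056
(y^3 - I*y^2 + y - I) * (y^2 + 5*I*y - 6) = y^5 + 4*I*y^4 + 10*I*y^2 - y + 6*I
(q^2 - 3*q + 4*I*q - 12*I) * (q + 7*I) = q^3 - 3*q^2 + 11*I*q^2 - 28*q - 33*I*q + 84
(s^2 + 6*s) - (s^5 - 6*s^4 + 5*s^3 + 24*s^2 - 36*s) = -s^5 + 6*s^4 - 5*s^3 - 23*s^2 + 42*s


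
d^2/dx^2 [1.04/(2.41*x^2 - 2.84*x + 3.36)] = (-12.080848*x^2 + 14.236352*x + 1.04*(4.82*x - 2.84)*(9.64*x - 5.68) - 16.843008)/(2.41*x^2 - 2.84*x + 3.36)^3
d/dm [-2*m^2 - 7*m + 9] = -4*m - 7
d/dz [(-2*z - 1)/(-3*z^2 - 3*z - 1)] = (6*z^2 + 6*z - 3*(2*z + 1)^2 + 2)/(3*z^2 + 3*z + 1)^2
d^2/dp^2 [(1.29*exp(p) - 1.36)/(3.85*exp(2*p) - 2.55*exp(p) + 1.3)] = (19.121025*exp(4*p) - 67.969825*exp(3*p) + 1.3167*exp(2*p) + 22.66015*exp(p) - 2.3283)*exp(p)/(57.066625*exp(6*p) - 113.392125*exp(5*p) + 132.911625*exp(4*p) - 93.157875*exp(3*p) + 44.87925*exp(2*p) - 12.9285*exp(p) + 2.197)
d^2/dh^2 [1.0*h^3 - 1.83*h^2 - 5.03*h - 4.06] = 6.0*h - 3.66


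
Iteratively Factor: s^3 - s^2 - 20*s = (s)*(s^2 - s - 20) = s*(s + 4)*(s - 5)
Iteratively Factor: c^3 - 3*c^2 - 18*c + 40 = (c - 5)*(c^2 + 2*c - 8) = (c - 5)*(c + 4)*(c - 2)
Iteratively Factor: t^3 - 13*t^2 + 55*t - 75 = (t - 3)*(t^2 - 10*t + 25) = (t - 5)*(t - 3)*(t - 5)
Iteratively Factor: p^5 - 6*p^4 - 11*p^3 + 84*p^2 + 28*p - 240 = (p + 2)*(p^4 - 8*p^3 + 5*p^2 + 74*p - 120) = (p - 4)*(p + 2)*(p^3 - 4*p^2 - 11*p + 30) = (p - 4)*(p + 2)*(p + 3)*(p^2 - 7*p + 10) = (p - 5)*(p - 4)*(p + 2)*(p + 3)*(p - 2)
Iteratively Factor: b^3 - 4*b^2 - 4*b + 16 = (b - 4)*(b^2 - 4) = (b - 4)*(b + 2)*(b - 2)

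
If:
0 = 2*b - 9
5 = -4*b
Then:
No Solution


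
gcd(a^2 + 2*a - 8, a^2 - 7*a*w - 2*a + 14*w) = a - 2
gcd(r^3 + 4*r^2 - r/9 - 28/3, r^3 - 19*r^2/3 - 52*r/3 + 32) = r^2 + 5*r/3 - 4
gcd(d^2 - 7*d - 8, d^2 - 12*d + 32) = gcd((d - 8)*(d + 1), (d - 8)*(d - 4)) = d - 8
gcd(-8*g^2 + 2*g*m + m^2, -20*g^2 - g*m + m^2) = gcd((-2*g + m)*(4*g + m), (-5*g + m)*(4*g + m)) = 4*g + m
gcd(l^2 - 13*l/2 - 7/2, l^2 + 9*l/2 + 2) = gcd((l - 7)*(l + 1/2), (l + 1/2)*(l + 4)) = l + 1/2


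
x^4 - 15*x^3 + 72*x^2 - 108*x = x*(x - 6)^2*(x - 3)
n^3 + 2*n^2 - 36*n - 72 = (n - 6)*(n + 2)*(n + 6)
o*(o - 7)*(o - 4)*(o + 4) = o^4 - 7*o^3 - 16*o^2 + 112*o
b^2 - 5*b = b*(b - 5)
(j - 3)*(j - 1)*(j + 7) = j^3 + 3*j^2 - 25*j + 21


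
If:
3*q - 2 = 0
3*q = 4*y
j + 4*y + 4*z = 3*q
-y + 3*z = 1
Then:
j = -2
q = 2/3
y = 1/2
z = 1/2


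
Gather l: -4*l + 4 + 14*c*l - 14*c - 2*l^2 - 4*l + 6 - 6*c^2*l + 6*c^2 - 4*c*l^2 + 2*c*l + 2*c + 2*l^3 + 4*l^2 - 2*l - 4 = 6*c^2 - 12*c + 2*l^3 + l^2*(2 - 4*c) + l*(-6*c^2 + 16*c - 10) + 6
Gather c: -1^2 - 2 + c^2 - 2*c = c^2 - 2*c - 3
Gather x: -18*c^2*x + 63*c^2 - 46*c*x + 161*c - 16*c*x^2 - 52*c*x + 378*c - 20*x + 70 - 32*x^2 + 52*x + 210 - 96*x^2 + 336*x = 63*c^2 + 539*c + x^2*(-16*c - 128) + x*(-18*c^2 - 98*c + 368) + 280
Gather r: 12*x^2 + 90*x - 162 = 12*x^2 + 90*x - 162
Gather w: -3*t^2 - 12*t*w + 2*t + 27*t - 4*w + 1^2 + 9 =-3*t^2 + 29*t + w*(-12*t - 4) + 10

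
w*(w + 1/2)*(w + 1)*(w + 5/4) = w^4 + 11*w^3/4 + 19*w^2/8 + 5*w/8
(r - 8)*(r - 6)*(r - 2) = r^3 - 16*r^2 + 76*r - 96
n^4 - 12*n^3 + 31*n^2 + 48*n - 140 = (n - 7)*(n - 5)*(n - 2)*(n + 2)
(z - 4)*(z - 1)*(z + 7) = z^3 + 2*z^2 - 31*z + 28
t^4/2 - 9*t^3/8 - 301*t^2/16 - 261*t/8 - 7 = (t/2 + 1)*(t - 8)*(t + 1/4)*(t + 7/2)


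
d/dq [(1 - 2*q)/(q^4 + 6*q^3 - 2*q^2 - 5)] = 2*(-q^4 - 6*q^3 + 2*q^2 + q*(2*q - 1)*(2*q^2 + 9*q - 2) + 5)/(q^4 + 6*q^3 - 2*q^2 - 5)^2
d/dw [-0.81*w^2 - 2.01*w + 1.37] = -1.62*w - 2.01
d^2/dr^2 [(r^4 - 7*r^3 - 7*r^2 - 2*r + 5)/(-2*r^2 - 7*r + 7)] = 2*(-4*r^6 - 42*r^5 - 105*r^4 + 743*r^3 - 1089*r^2 + 903*r + 126)/(8*r^6 + 84*r^5 + 210*r^4 - 245*r^3 - 735*r^2 + 1029*r - 343)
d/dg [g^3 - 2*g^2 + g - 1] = 3*g^2 - 4*g + 1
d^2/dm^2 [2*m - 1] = 0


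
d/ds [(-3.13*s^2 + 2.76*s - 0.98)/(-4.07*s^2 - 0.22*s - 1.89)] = (11.9218*s^2 + 3.8542*s - 5.432)/(16.5649*s^4 + 1.7908*s^3 + 15.433*s^2 + 0.8316*s + 3.5721)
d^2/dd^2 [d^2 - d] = 2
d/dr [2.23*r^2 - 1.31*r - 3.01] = 4.46*r - 1.31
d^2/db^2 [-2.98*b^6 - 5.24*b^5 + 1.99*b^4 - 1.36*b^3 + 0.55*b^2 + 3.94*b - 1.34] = -89.4*b^4 - 104.8*b^3 + 23.88*b^2 - 8.16*b + 1.1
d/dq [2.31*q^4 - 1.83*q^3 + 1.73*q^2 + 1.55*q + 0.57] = 9.24*q^3 - 5.49*q^2 + 3.46*q + 1.55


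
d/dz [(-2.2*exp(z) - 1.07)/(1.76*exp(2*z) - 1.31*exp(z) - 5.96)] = (3.872*exp(2*z) + 3.7664*exp(z) + 11.7103)*exp(z)/(3.0976*exp(4*z) - 4.6112*exp(3*z) - 19.2631*exp(2*z) + 15.6152*exp(z) + 35.5216)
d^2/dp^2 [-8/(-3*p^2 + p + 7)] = 16*(9*p^2 - 3*p - (6*p - 1)^2 - 21)/(-3*p^2 + p + 7)^3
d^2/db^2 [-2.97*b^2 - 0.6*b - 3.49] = -5.94000000000000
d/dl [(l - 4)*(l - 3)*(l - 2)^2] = 4*l^3 - 33*l^2 + 88*l - 76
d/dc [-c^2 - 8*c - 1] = -2*c - 8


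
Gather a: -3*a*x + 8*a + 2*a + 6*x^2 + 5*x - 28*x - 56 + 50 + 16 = a*(10 - 3*x) + 6*x^2 - 23*x + 10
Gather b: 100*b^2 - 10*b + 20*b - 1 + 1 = 100*b^2 + 10*b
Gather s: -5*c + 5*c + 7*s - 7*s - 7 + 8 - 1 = 0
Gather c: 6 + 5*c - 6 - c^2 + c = -c^2 + 6*c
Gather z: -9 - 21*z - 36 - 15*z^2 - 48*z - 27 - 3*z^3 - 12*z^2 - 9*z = -3*z^3 - 27*z^2 - 78*z - 72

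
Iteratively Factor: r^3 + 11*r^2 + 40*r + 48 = (r + 3)*(r^2 + 8*r + 16) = (r + 3)*(r + 4)*(r + 4)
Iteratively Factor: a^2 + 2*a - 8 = (a - 2)*(a + 4)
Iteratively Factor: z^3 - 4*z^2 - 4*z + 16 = (z + 2)*(z^2 - 6*z + 8) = (z - 4)*(z + 2)*(z - 2)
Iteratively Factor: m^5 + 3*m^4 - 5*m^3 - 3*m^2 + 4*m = (m - 1)*(m^4 + 4*m^3 - m^2 - 4*m) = (m - 1)*(m + 1)*(m^3 + 3*m^2 - 4*m) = (m - 1)*(m + 1)*(m + 4)*(m^2 - m) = m*(m - 1)*(m + 1)*(m + 4)*(m - 1)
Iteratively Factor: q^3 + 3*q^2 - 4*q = (q - 1)*(q^2 + 4*q) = (q - 1)*(q + 4)*(q)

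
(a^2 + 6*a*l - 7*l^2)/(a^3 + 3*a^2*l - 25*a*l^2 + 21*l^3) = 1/(a - 3*l)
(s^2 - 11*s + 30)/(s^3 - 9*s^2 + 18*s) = (s - 5)/(s*(s - 3))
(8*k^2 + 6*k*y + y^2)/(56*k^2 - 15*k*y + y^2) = (8*k^2 + 6*k*y + y^2)/(56*k^2 - 15*k*y + y^2)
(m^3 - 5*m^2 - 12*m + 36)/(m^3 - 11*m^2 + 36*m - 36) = (m + 3)/(m - 3)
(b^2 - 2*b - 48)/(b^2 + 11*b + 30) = (b - 8)/(b + 5)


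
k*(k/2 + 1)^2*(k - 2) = k^4/4 + k^3/2 - k^2 - 2*k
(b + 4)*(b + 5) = b^2 + 9*b + 20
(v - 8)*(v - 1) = v^2 - 9*v + 8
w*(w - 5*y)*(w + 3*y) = w^3 - 2*w^2*y - 15*w*y^2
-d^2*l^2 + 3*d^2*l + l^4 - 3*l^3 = l*(-d + l)*(d + l)*(l - 3)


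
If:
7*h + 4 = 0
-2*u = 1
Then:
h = -4/7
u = -1/2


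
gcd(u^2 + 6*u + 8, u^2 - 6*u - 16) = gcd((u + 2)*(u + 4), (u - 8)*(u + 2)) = u + 2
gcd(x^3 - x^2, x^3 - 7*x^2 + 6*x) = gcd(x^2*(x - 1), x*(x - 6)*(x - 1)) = x^2 - x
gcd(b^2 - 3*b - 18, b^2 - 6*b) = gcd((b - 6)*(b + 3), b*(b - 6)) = b - 6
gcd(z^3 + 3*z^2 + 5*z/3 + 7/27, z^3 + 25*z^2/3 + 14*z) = z + 7/3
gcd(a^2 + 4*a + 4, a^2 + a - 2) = a + 2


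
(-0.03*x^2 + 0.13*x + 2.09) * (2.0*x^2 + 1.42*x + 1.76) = -0.06*x^4 + 0.2174*x^3 + 4.3118*x^2 + 3.1966*x + 3.6784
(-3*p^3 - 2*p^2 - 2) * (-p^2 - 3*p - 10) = 3*p^5 + 11*p^4 + 36*p^3 + 22*p^2 + 6*p + 20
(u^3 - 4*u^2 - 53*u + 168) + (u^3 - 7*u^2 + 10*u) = 2*u^3 - 11*u^2 - 43*u + 168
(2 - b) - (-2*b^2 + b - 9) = 2*b^2 - 2*b + 11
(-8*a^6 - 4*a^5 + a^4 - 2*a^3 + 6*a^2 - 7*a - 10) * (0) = 0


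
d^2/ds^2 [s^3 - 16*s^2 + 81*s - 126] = 6*s - 32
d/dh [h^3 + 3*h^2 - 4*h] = 3*h^2 + 6*h - 4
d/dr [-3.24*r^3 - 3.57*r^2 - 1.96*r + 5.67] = -9.72*r^2 - 7.14*r - 1.96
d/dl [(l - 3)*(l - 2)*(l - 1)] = 3*l^2 - 12*l + 11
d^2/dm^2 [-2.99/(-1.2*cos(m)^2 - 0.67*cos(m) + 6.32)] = (-17.2224*(1 - cos(m)^2)^2 - 7.21188*cos(m)^3 - 100.658051*cos(m)^2 + 1.762904*cos(m) + 65.259142)/(1.2*cos(m)^2 + 0.67*cos(m) - 6.32)^3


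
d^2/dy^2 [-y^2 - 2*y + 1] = -2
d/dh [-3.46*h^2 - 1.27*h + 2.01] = -6.92*h - 1.27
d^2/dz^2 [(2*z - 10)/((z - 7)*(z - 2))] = 4*(z^3 - 15*z^2 + 93*z - 209)/(z^6 - 27*z^5 + 285*z^4 - 1485*z^3 + 3990*z^2 - 5292*z + 2744)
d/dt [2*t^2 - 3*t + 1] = 4*t - 3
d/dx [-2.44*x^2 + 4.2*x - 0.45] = 4.2 - 4.88*x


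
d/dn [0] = 0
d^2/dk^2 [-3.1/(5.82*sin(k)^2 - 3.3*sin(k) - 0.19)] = (-420.01776*sin(k)^4 + 178.6158*sin(k)^3 + 582.55572*sin(k)^2 - 355.2879*sin(k) + 74.37396)/(-5.82*sin(k)^2 + 3.3*sin(k) + 0.19)^3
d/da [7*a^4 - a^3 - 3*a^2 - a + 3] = 28*a^3 - 3*a^2 - 6*a - 1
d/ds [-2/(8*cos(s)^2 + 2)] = -4*sin(2*s)/(2*cos(2*s) + 3)^2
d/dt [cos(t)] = -sin(t)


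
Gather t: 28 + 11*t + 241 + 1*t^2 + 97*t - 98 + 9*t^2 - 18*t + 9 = 10*t^2 + 90*t + 180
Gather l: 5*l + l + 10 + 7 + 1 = 6*l + 18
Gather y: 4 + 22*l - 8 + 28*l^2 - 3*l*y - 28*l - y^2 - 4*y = 28*l^2 - 6*l - y^2 + y*(-3*l - 4) - 4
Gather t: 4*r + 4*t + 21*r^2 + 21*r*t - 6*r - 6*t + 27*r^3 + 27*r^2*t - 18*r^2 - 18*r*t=27*r^3 + 3*r^2 - 2*r + t*(27*r^2 + 3*r - 2)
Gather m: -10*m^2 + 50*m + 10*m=-10*m^2 + 60*m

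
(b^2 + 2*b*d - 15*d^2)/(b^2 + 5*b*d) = (b - 3*d)/b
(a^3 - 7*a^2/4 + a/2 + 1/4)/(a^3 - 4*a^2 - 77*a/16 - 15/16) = 4*(a^2 - 2*a + 1)/(4*a^2 - 17*a - 15)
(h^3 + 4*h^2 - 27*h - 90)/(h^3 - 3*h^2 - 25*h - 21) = (h^2 + h - 30)/(h^2 - 6*h - 7)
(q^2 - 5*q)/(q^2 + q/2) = 2*(q - 5)/(2*q + 1)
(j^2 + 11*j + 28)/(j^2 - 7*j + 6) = (j^2 + 11*j + 28)/(j^2 - 7*j + 6)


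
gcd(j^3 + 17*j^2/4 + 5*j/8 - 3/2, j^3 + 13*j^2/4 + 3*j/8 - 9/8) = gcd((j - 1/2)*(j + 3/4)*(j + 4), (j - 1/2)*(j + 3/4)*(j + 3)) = j^2 + j/4 - 3/8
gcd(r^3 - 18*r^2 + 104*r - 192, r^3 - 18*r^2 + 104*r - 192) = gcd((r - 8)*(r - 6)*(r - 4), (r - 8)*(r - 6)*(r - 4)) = r^3 - 18*r^2 + 104*r - 192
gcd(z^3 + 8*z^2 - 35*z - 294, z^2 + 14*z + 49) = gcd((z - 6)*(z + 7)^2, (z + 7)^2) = z^2 + 14*z + 49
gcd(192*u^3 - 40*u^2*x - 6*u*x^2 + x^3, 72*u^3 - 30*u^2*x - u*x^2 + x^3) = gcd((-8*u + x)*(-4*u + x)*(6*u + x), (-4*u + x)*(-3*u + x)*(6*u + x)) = -24*u^2 + 2*u*x + x^2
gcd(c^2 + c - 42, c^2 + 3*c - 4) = 1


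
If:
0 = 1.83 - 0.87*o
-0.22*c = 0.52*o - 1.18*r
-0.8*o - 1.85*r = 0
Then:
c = -9.85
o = 2.10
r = -0.91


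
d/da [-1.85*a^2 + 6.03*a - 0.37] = 6.03 - 3.7*a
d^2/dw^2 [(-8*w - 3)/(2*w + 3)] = 72/(2*w + 3)^3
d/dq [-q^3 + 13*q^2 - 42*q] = -3*q^2 + 26*q - 42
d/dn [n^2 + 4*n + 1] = 2*n + 4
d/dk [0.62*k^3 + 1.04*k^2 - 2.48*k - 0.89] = 1.86*k^2 + 2.08*k - 2.48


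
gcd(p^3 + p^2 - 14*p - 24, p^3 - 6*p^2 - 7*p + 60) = p^2 - p - 12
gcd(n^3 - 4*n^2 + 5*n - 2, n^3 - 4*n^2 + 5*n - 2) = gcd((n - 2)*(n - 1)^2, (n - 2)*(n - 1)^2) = n^3 - 4*n^2 + 5*n - 2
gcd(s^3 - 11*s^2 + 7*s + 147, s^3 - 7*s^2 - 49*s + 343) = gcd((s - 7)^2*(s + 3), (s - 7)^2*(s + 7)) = s^2 - 14*s + 49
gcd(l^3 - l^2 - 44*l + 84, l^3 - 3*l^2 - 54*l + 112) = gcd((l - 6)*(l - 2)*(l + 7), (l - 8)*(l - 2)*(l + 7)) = l^2 + 5*l - 14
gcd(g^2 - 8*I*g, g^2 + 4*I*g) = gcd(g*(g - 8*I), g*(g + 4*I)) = g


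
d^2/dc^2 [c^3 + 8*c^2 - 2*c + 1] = 6*c + 16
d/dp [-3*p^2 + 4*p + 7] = 4 - 6*p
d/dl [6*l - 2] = 6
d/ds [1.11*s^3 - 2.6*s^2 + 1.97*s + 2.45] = 3.33*s^2 - 5.2*s + 1.97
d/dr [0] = 0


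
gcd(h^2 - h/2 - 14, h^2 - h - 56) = 1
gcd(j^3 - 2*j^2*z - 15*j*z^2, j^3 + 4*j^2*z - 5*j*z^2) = j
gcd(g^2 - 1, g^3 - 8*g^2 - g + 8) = g^2 - 1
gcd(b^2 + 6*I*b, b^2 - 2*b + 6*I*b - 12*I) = b + 6*I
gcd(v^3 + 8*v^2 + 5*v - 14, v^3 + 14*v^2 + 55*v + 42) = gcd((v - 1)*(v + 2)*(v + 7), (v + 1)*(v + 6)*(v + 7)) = v + 7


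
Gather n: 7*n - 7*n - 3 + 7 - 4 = 0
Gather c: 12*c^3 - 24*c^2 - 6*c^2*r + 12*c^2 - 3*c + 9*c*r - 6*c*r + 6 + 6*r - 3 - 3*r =12*c^3 + c^2*(-6*r - 12) + c*(3*r - 3) + 3*r + 3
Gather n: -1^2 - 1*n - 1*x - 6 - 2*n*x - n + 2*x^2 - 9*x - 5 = n*(-2*x - 2) + 2*x^2 - 10*x - 12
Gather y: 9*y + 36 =9*y + 36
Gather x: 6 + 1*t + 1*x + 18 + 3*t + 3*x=4*t + 4*x + 24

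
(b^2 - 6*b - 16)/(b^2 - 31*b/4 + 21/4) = 4*(b^2 - 6*b - 16)/(4*b^2 - 31*b + 21)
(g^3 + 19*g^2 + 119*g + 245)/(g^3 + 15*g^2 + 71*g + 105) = (g + 7)/(g + 3)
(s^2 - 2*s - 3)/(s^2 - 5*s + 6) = (s + 1)/(s - 2)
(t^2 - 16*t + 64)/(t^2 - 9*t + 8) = (t - 8)/(t - 1)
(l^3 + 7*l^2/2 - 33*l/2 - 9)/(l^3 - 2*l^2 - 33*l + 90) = (l + 1/2)/(l - 5)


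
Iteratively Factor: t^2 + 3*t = (t)*(t + 3)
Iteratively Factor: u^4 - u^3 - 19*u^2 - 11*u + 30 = (u - 1)*(u^3 - 19*u - 30) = (u - 5)*(u - 1)*(u^2 + 5*u + 6) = (u - 5)*(u - 1)*(u + 3)*(u + 2)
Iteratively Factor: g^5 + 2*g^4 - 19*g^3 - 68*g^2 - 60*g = (g + 2)*(g^4 - 19*g^2 - 30*g) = (g - 5)*(g + 2)*(g^3 + 5*g^2 + 6*g) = g*(g - 5)*(g + 2)*(g^2 + 5*g + 6) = g*(g - 5)*(g + 2)*(g + 3)*(g + 2)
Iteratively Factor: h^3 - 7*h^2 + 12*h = (h - 3)*(h^2 - 4*h) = h*(h - 3)*(h - 4)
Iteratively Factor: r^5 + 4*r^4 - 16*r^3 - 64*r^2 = (r)*(r^4 + 4*r^3 - 16*r^2 - 64*r) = r*(r - 4)*(r^3 + 8*r^2 + 16*r) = r*(r - 4)*(r + 4)*(r^2 + 4*r) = r*(r - 4)*(r + 4)^2*(r)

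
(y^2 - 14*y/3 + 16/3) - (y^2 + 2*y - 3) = 25/3 - 20*y/3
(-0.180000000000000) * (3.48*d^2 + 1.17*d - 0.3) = -0.6264*d^2 - 0.2106*d + 0.054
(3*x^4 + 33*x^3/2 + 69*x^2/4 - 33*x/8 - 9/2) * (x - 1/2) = 3*x^5 + 15*x^4 + 9*x^3 - 51*x^2/4 - 39*x/16 + 9/4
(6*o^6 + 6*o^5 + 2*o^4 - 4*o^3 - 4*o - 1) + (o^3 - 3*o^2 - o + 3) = 6*o^6 + 6*o^5 + 2*o^4 - 3*o^3 - 3*o^2 - 5*o + 2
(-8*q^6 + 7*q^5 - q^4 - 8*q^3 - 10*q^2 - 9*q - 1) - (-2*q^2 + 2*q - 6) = -8*q^6 + 7*q^5 - q^4 - 8*q^3 - 8*q^2 - 11*q + 5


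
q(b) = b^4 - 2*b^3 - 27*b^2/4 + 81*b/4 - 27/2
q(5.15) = 342.02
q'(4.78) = 255.49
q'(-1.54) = 12.20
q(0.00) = -13.50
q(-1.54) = -47.76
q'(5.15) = 337.95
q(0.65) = -3.56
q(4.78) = 232.69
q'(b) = 4*b^3 - 6*b^2 - 27*b/2 + 81/4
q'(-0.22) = 22.89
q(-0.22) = -18.26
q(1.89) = -0.08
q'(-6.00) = -978.75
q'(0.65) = 10.04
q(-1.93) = -49.47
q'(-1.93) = -4.80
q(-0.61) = -27.77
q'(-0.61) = 25.34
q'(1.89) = 0.31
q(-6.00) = 1350.00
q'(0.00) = 20.25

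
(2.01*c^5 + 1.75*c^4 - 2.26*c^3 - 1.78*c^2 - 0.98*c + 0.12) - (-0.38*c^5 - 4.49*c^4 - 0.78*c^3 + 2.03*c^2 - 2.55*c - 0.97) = 2.39*c^5 + 6.24*c^4 - 1.48*c^3 - 3.81*c^2 + 1.57*c + 1.09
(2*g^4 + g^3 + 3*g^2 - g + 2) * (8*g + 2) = 16*g^5 + 12*g^4 + 26*g^3 - 2*g^2 + 14*g + 4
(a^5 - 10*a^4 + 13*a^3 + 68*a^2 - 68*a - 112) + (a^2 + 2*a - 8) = a^5 - 10*a^4 + 13*a^3 + 69*a^2 - 66*a - 120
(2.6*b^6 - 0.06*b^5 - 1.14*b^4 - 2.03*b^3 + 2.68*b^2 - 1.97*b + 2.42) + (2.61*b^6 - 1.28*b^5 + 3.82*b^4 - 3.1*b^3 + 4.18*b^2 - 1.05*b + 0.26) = 5.21*b^6 - 1.34*b^5 + 2.68*b^4 - 5.13*b^3 + 6.86*b^2 - 3.02*b + 2.68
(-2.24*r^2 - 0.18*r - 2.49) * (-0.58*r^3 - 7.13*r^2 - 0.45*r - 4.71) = 1.2992*r^5 + 16.0756*r^4 + 3.7356*r^3 + 28.3851*r^2 + 1.9683*r + 11.7279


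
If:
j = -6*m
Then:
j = -6*m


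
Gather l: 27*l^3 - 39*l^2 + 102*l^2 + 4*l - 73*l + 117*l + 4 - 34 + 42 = 27*l^3 + 63*l^2 + 48*l + 12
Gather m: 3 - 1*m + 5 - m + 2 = 10 - 2*m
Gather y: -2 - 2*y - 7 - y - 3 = -3*y - 12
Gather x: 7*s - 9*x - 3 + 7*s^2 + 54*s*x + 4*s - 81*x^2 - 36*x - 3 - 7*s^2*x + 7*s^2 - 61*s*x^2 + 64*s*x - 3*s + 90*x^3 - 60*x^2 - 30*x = 14*s^2 + 8*s + 90*x^3 + x^2*(-61*s - 141) + x*(-7*s^2 + 118*s - 75) - 6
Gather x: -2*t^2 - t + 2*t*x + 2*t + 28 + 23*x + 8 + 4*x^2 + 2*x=-2*t^2 + t + 4*x^2 + x*(2*t + 25) + 36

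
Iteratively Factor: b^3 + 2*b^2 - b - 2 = (b + 1)*(b^2 + b - 2) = (b + 1)*(b + 2)*(b - 1)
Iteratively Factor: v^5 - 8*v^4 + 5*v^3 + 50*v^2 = (v)*(v^4 - 8*v^3 + 5*v^2 + 50*v) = v*(v - 5)*(v^3 - 3*v^2 - 10*v) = v^2*(v - 5)*(v^2 - 3*v - 10) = v^2*(v - 5)*(v + 2)*(v - 5)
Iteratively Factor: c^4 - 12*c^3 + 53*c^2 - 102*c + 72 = (c - 2)*(c^3 - 10*c^2 + 33*c - 36) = (c - 3)*(c - 2)*(c^2 - 7*c + 12) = (c - 4)*(c - 3)*(c - 2)*(c - 3)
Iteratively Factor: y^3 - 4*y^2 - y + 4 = (y - 1)*(y^2 - 3*y - 4) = (y - 1)*(y + 1)*(y - 4)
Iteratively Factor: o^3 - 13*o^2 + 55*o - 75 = (o - 5)*(o^2 - 8*o + 15) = (o - 5)^2*(o - 3)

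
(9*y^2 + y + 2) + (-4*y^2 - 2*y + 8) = 5*y^2 - y + 10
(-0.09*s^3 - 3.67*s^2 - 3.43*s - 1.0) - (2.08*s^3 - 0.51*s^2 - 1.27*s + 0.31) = -2.17*s^3 - 3.16*s^2 - 2.16*s - 1.31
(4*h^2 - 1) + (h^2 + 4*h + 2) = 5*h^2 + 4*h + 1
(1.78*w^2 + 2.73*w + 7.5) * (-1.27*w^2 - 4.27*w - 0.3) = -2.2606*w^4 - 11.0677*w^3 - 21.7161*w^2 - 32.844*w - 2.25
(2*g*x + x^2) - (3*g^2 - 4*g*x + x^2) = -3*g^2 + 6*g*x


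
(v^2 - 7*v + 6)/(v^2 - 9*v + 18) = (v - 1)/(v - 3)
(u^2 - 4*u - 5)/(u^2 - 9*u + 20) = (u + 1)/(u - 4)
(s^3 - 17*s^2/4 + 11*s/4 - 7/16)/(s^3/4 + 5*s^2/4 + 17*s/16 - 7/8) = (8*s^2 - 30*s + 7)/(2*s^2 + 11*s + 14)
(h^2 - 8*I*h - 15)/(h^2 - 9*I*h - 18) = (h - 5*I)/(h - 6*I)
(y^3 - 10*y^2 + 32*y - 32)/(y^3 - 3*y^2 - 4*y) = (y^2 - 6*y + 8)/(y*(y + 1))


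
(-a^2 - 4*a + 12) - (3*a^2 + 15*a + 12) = -4*a^2 - 19*a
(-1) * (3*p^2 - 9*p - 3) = -3*p^2 + 9*p + 3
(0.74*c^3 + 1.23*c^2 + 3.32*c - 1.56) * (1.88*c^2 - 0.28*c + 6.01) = 1.3912*c^5 + 2.1052*c^4 + 10.3446*c^3 + 3.5299*c^2 + 20.39*c - 9.3756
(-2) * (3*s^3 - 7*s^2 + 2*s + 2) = -6*s^3 + 14*s^2 - 4*s - 4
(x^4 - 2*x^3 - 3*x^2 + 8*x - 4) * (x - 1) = x^5 - 3*x^4 - x^3 + 11*x^2 - 12*x + 4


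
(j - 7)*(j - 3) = j^2 - 10*j + 21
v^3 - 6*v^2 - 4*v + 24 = (v - 6)*(v - 2)*(v + 2)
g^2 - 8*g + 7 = (g - 7)*(g - 1)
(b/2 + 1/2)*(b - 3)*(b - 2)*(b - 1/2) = b^4/2 - 9*b^3/4 + 3*b^2/2 + 11*b/4 - 3/2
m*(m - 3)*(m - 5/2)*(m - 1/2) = m^4 - 6*m^3 + 41*m^2/4 - 15*m/4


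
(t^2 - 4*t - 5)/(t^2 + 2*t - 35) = (t + 1)/(t + 7)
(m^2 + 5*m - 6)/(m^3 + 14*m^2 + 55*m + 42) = (m - 1)/(m^2 + 8*m + 7)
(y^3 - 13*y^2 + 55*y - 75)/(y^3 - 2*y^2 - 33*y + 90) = (y - 5)/(y + 6)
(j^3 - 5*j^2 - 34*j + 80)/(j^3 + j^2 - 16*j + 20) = (j - 8)/(j - 2)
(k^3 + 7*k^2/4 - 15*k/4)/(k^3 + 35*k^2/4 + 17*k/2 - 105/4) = k/(k + 7)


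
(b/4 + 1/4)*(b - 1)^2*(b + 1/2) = b^4/4 - b^3/8 - 3*b^2/8 + b/8 + 1/8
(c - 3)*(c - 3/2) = c^2 - 9*c/2 + 9/2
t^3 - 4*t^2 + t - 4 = (t - 4)*(t - I)*(t + I)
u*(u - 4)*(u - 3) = u^3 - 7*u^2 + 12*u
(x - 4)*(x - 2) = x^2 - 6*x + 8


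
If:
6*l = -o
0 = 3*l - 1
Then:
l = 1/3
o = -2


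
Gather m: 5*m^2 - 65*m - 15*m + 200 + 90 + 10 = 5*m^2 - 80*m + 300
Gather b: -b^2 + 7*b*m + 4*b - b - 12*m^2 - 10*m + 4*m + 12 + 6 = -b^2 + b*(7*m + 3) - 12*m^2 - 6*m + 18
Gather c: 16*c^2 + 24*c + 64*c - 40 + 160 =16*c^2 + 88*c + 120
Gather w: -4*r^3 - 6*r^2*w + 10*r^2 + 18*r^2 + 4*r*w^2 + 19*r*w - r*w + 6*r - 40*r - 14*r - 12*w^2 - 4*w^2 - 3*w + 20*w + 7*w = -4*r^3 + 28*r^2 - 48*r + w^2*(4*r - 16) + w*(-6*r^2 + 18*r + 24)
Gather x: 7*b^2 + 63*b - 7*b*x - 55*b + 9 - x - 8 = 7*b^2 + 8*b + x*(-7*b - 1) + 1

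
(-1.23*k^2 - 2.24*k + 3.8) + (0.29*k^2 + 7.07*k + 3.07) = -0.94*k^2 + 4.83*k + 6.87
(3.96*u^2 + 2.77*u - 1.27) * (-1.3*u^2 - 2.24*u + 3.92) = -5.148*u^4 - 12.4714*u^3 + 10.9694*u^2 + 13.7032*u - 4.9784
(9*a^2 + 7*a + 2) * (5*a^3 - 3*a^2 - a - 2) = 45*a^5 + 8*a^4 - 20*a^3 - 31*a^2 - 16*a - 4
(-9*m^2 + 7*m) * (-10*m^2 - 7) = 90*m^4 - 70*m^3 + 63*m^2 - 49*m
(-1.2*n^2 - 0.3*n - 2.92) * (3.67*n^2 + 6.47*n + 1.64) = -4.404*n^4 - 8.865*n^3 - 14.6254*n^2 - 19.3844*n - 4.7888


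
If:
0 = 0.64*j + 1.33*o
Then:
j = -2.078125*o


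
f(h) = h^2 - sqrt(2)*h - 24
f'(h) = 2*h - sqrt(2)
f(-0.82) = -22.17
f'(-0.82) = -3.05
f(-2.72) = -12.75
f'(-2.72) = -6.85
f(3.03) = -19.10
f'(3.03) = 4.65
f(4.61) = -9.27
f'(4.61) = 7.81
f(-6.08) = 21.56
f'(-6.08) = -13.57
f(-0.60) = -22.79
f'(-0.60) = -2.61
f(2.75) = -20.33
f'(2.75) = 4.09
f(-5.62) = 15.53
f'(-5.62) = -12.65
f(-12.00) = 136.97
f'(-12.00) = -25.41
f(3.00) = -19.24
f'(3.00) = 4.59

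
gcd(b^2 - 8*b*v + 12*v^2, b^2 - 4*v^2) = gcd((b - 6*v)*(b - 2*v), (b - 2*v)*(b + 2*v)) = -b + 2*v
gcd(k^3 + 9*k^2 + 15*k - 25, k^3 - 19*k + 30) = k + 5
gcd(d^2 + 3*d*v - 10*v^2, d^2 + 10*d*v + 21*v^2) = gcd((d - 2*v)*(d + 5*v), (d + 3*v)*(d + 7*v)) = 1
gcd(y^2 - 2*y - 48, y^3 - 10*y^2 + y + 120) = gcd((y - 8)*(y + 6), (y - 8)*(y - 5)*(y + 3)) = y - 8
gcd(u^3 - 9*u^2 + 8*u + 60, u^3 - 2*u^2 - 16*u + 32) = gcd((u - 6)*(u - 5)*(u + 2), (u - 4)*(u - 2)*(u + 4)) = 1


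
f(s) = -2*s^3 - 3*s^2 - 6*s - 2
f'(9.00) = -546.00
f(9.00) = -1757.00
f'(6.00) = -258.00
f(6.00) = -578.00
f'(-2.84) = -37.35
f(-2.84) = 36.66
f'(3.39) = -95.29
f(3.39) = -134.73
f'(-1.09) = -6.59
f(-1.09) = 3.57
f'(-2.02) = -18.36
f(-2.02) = 14.36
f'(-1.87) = -15.76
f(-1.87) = 11.81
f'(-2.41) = -26.39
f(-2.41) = 23.03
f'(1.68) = -33.01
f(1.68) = -30.03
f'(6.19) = -273.04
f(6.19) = -628.44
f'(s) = -6*s^2 - 6*s - 6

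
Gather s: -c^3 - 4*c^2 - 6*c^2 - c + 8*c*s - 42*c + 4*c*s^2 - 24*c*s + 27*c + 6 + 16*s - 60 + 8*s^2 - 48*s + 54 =-c^3 - 10*c^2 - 16*c + s^2*(4*c + 8) + s*(-16*c - 32)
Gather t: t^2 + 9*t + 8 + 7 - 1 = t^2 + 9*t + 14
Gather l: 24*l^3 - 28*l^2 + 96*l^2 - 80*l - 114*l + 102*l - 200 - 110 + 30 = 24*l^3 + 68*l^2 - 92*l - 280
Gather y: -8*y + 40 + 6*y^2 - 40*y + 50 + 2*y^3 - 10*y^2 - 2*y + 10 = 2*y^3 - 4*y^2 - 50*y + 100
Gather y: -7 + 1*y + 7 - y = 0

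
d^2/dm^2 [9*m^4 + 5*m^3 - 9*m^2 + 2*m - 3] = 108*m^2 + 30*m - 18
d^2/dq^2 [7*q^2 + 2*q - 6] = 14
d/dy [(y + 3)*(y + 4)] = 2*y + 7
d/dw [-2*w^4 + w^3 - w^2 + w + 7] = -8*w^3 + 3*w^2 - 2*w + 1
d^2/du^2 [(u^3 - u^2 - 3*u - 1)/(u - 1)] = 2*(u^3 - 3*u^2 + 3*u - 5)/(u^3 - 3*u^2 + 3*u - 1)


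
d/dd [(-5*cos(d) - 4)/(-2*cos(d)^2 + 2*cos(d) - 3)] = (10*cos(d)^2 + 16*cos(d) - 23)*sin(d)/(2*cos(d) - cos(2*d) - 4)^2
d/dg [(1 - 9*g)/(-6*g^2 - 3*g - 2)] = 3*(-18*g^2 + 4*g + 7)/(36*g^4 + 36*g^3 + 33*g^2 + 12*g + 4)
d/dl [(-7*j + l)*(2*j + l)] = -5*j + 2*l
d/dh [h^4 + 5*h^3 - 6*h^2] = h*(4*h^2 + 15*h - 12)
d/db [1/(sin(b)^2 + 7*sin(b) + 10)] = -(2*sin(b) + 7)*cos(b)/(sin(b)^2 + 7*sin(b) + 10)^2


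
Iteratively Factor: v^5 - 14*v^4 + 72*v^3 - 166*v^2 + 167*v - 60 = (v - 3)*(v^4 - 11*v^3 + 39*v^2 - 49*v + 20) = (v - 3)*(v - 1)*(v^3 - 10*v^2 + 29*v - 20) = (v - 5)*(v - 3)*(v - 1)*(v^2 - 5*v + 4) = (v - 5)*(v - 4)*(v - 3)*(v - 1)*(v - 1)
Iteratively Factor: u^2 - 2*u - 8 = (u - 4)*(u + 2)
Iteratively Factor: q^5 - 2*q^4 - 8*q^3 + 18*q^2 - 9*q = (q)*(q^4 - 2*q^3 - 8*q^2 + 18*q - 9) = q*(q - 3)*(q^3 + q^2 - 5*q + 3) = q*(q - 3)*(q - 1)*(q^2 + 2*q - 3) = q*(q - 3)*(q - 1)^2*(q + 3)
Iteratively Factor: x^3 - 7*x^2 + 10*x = (x - 2)*(x^2 - 5*x) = x*(x - 2)*(x - 5)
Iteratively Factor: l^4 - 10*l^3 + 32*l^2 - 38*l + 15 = (l - 3)*(l^3 - 7*l^2 + 11*l - 5) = (l - 3)*(l - 1)*(l^2 - 6*l + 5) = (l - 5)*(l - 3)*(l - 1)*(l - 1)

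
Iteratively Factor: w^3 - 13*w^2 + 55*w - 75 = (w - 5)*(w^2 - 8*w + 15) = (w - 5)*(w - 3)*(w - 5)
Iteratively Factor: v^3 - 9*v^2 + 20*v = (v)*(v^2 - 9*v + 20) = v*(v - 5)*(v - 4)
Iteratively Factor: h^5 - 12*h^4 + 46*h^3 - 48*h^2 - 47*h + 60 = (h + 1)*(h^4 - 13*h^3 + 59*h^2 - 107*h + 60) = (h - 1)*(h + 1)*(h^3 - 12*h^2 + 47*h - 60) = (h - 4)*(h - 1)*(h + 1)*(h^2 - 8*h + 15) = (h - 5)*(h - 4)*(h - 1)*(h + 1)*(h - 3)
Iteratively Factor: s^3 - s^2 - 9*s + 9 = (s - 1)*(s^2 - 9) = (s - 3)*(s - 1)*(s + 3)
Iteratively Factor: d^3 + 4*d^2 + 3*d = (d + 1)*(d^2 + 3*d) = d*(d + 1)*(d + 3)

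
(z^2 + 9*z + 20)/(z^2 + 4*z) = (z + 5)/z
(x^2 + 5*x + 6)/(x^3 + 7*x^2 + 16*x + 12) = 1/(x + 2)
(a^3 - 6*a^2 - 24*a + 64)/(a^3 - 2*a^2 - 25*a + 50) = (a^2 - 4*a - 32)/(a^2 - 25)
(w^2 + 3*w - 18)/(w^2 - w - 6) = (w + 6)/(w + 2)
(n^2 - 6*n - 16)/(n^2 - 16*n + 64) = (n + 2)/(n - 8)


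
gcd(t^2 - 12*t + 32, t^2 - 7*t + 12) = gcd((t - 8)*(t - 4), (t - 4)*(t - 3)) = t - 4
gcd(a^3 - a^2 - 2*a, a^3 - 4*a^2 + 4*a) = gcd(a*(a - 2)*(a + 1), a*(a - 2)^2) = a^2 - 2*a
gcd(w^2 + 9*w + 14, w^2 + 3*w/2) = 1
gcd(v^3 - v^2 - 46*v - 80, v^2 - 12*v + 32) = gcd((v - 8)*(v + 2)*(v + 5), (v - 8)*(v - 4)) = v - 8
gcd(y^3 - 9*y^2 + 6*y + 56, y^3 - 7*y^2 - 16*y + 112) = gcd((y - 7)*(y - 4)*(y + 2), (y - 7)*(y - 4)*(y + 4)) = y^2 - 11*y + 28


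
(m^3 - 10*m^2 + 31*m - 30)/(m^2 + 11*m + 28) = (m^3 - 10*m^2 + 31*m - 30)/(m^2 + 11*m + 28)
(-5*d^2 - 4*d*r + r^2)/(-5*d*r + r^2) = (d + r)/r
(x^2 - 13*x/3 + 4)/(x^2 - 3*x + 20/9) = 3*(x - 3)/(3*x - 5)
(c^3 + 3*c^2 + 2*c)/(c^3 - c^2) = (c^2 + 3*c + 2)/(c*(c - 1))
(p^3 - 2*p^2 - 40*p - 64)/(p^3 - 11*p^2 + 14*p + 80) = (p + 4)/(p - 5)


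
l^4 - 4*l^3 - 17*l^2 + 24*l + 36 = (l - 6)*(l - 2)*(l + 1)*(l + 3)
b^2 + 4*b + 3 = (b + 1)*(b + 3)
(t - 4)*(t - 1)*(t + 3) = t^3 - 2*t^2 - 11*t + 12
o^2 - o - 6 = (o - 3)*(o + 2)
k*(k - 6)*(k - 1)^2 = k^4 - 8*k^3 + 13*k^2 - 6*k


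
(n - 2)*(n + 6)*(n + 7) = n^3 + 11*n^2 + 16*n - 84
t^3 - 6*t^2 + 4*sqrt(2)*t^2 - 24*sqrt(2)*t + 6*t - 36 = (t - 6)*(t + sqrt(2))*(t + 3*sqrt(2))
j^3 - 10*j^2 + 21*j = j*(j - 7)*(j - 3)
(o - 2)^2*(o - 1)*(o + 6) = o^4 + o^3 - 22*o^2 + 44*o - 24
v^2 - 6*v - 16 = (v - 8)*(v + 2)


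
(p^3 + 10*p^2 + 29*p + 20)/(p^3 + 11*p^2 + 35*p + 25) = (p + 4)/(p + 5)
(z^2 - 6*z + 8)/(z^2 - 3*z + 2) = (z - 4)/(z - 1)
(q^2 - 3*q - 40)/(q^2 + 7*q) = (q^2 - 3*q - 40)/(q*(q + 7))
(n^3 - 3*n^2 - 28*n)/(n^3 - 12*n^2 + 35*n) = (n + 4)/(n - 5)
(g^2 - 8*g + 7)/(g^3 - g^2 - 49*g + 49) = 1/(g + 7)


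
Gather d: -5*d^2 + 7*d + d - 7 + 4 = -5*d^2 + 8*d - 3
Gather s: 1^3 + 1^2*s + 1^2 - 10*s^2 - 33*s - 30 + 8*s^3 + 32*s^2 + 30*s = 8*s^3 + 22*s^2 - 2*s - 28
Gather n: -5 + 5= 0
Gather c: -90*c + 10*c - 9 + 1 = -80*c - 8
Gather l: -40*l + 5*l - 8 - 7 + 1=-35*l - 14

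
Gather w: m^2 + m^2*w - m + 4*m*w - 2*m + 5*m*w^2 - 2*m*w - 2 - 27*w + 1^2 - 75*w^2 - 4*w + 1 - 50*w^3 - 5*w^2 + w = m^2 - 3*m - 50*w^3 + w^2*(5*m - 80) + w*(m^2 + 2*m - 30)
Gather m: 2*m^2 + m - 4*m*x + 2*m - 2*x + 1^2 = 2*m^2 + m*(3 - 4*x) - 2*x + 1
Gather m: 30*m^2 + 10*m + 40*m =30*m^2 + 50*m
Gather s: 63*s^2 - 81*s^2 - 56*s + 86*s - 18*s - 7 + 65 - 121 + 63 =-18*s^2 + 12*s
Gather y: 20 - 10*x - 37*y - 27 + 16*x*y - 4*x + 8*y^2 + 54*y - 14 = -14*x + 8*y^2 + y*(16*x + 17) - 21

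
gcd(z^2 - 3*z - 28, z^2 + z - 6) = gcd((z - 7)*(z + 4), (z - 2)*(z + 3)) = 1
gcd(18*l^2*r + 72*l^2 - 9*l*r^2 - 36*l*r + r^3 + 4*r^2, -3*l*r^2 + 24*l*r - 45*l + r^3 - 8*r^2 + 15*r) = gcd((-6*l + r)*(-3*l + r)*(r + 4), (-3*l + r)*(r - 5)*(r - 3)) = -3*l + r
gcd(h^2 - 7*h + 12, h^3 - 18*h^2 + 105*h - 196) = h - 4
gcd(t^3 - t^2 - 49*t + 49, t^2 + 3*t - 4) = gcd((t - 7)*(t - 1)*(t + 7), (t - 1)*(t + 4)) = t - 1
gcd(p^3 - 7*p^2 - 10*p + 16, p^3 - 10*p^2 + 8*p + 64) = p^2 - 6*p - 16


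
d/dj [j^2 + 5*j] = 2*j + 5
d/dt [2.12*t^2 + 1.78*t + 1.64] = 4.24*t + 1.78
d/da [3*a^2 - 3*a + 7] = 6*a - 3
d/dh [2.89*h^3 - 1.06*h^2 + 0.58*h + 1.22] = 8.67*h^2 - 2.12*h + 0.58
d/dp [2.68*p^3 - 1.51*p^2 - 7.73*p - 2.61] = 8.04*p^2 - 3.02*p - 7.73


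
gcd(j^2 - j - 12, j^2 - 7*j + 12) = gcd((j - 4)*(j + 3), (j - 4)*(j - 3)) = j - 4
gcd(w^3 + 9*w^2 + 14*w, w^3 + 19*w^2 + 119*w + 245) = w + 7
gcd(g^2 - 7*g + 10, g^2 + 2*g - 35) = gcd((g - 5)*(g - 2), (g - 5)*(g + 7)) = g - 5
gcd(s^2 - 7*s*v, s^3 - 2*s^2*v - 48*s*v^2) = s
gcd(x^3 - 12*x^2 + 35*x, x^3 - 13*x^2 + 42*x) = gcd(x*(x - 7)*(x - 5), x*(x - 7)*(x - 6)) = x^2 - 7*x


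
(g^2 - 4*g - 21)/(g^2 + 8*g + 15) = (g - 7)/(g + 5)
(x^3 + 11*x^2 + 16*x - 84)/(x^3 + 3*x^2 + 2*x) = (x^3 + 11*x^2 + 16*x - 84)/(x*(x^2 + 3*x + 2))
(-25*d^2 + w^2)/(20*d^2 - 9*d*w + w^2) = (5*d + w)/(-4*d + w)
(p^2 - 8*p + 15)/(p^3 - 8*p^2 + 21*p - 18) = (p - 5)/(p^2 - 5*p + 6)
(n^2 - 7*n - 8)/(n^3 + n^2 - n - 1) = (n - 8)/(n^2 - 1)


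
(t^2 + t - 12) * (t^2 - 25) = t^4 + t^3 - 37*t^2 - 25*t + 300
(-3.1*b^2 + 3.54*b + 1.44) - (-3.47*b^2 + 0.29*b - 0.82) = 0.37*b^2 + 3.25*b + 2.26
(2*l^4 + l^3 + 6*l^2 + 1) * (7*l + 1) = 14*l^5 + 9*l^4 + 43*l^3 + 6*l^2 + 7*l + 1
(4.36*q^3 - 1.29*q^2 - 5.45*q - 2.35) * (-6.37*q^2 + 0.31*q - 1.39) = -27.7732*q^5 + 9.5689*q^4 + 28.2562*q^3 + 15.0731*q^2 + 6.847*q + 3.2665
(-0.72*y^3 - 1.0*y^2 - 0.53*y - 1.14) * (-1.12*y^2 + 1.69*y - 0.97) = 0.8064*y^5 - 0.0967999999999998*y^4 - 0.398*y^3 + 1.3511*y^2 - 1.4125*y + 1.1058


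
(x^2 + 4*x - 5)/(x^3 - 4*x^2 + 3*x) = (x + 5)/(x*(x - 3))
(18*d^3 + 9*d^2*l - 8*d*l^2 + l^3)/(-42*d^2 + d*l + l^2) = (-3*d^2 - 2*d*l + l^2)/(7*d + l)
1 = 1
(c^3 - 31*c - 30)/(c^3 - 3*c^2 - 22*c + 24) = (c^2 + 6*c + 5)/(c^2 + 3*c - 4)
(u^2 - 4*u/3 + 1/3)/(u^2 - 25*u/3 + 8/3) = (u - 1)/(u - 8)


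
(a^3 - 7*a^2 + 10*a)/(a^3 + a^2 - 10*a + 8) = a*(a - 5)/(a^2 + 3*a - 4)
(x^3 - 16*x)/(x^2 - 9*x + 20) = x*(x + 4)/(x - 5)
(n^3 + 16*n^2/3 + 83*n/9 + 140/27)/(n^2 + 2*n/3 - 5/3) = (9*n^2 + 33*n + 28)/(9*(n - 1))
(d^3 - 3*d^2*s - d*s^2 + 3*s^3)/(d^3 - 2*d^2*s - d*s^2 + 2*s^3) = (-d + 3*s)/(-d + 2*s)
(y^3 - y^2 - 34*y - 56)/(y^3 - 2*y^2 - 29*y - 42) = (y + 4)/(y + 3)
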